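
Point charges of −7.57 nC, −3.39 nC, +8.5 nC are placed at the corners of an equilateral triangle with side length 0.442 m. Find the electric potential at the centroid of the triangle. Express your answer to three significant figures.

-86.7 V

Electric potential is a scalar, so the contributions from each charge add algebraically: V = Σ kqᵢ/rᵢ.
The distance from each vertex to the centroid is a/√3 = 0.255 m.
V = k[(-7.57×10⁻⁹)/(0.255) + (-3.39×10⁻⁹)/(0.255) + (8.50×10⁻⁹)/(0.255)] = -86.7 V.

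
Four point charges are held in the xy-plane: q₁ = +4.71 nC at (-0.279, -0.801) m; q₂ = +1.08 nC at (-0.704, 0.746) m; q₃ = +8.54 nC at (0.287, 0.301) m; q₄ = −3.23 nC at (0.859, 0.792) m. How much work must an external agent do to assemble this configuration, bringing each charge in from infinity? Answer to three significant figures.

-2.22×10⁻⁸ J

The work to assemble the configuration equals its total potential energy, U = Σ kqᵢqⱼ/rᵢⱼ over all pairs.
Pair separations: r₁₂ = 1.60 m, r₁₃ = 1.24 m, r₁₄ = 1.96 m, r₂₃ = 1.09 m, r₂₄ = 1.56 m, r₃₄ = 0.754 m.
Summing all 6 pair terms gives U = -2.22×10⁻⁸ J.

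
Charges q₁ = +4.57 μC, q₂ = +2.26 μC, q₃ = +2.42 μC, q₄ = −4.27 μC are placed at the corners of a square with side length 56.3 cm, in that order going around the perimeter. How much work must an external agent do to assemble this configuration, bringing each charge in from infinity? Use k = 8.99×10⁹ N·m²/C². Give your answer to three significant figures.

The assembly work is the sum of pairwise potential energies, U = Σ_{i<j} kqᵢqⱼ/rᵢⱼ.
The four side pairs have separation 0.563 m and the two diagonal pairs 0.796 m.
Summing all 6 pair terms gives U = -0.208 J.

-0.208 J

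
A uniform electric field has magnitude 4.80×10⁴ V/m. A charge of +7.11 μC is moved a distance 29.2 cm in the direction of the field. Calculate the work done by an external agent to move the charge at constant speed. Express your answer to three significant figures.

The potential change for a displacement 29.2 cm in the direction of the field is ΔV = −Ed = -1.40×10⁴ V.
W_ext = qΔV = -0.0997 J.

-0.0997 J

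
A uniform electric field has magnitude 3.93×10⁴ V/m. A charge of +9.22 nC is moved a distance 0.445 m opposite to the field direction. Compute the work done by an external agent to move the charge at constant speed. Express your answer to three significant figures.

The potential change for a displacement 0.445 m opposite to the field direction is ΔV = +Ed = 1.75×10⁴ V.
W_ext = qΔV = 1.61×10⁻⁴ J.

1.61×10⁻⁴ J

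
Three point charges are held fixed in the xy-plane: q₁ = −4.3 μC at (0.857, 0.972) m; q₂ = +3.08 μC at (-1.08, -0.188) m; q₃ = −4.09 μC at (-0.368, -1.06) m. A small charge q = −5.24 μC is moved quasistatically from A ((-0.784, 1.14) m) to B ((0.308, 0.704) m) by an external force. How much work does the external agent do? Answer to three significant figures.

For quasistatic motion the external work equals the change in potential energy: W_ext = qΔV = q(V_B − V_A).
At A: distances to the source charges are 1.65 m, 1.36 m, 2.24 m; V_A = Σ kqᵢ/rᵢ = -1.95×10⁴ V.
At B: distances to the source charges are 0.611 m, 1.65 m, 1.89 m; V_B = Σ kqᵢ/rᵢ = -6.60×10⁴ V.
ΔV = V_B − V_A = -4.65×10⁴ V.
W_ext = qΔV = (-5.24×10⁻⁶ C)(-4.65×10⁴ V) = 0.243 J.

0.243 J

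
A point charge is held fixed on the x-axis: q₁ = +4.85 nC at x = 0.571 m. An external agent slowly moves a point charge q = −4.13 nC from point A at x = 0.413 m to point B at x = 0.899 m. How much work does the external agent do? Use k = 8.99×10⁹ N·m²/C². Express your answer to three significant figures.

5.91×10⁻⁷ J

For quasistatic motion the external work equals the change in potential energy: W_ext = qΔV = q(V_B − V_A).
At A: distance to the source charge is 0.158 m; V_A = kq₁/r = 276 V.
At B: distance to the source charge is 0.328 m; V_B = kq₁/r = 133 V.
ΔV = V_B − V_A = -143 V.
W_ext = qΔV = (-4.13×10⁻⁹ C)(-143 V) = 5.91×10⁻⁷ J.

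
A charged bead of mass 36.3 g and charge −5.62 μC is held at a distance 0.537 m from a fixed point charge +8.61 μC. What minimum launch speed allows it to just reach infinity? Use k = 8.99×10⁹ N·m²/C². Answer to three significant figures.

6.68 m/s

To just escape, total mechanical energy must reach zero at infinity: ½mv²_min + U = 0, so ½mv²_min = −U = |kQq|/r.
|U| = |kQq|/r = (8.99×10⁹ N·m²/C²)(8.61×10⁻⁶)(5.62×10⁻⁶)/(0.537) = 0.810 J.
v_min = √(2|U|/m) = √(2·0.810/0.0363) = 6.68 m/s.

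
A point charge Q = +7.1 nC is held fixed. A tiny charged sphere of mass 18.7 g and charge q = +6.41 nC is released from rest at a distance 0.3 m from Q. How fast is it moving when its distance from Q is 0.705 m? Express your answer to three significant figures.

Only the electrostatic force acts, so mechanical energy is conserved: ½mv² = U₁ − U₂ = kQq(1/r₁ − 1/r₂).
U₁ − U₂ = (8.99×10⁹ N·m²/C²)(7.10×10⁻⁹ C)(6.41×10⁻⁹ C)(1/0.300 − 1/0.705) = 7.83×10⁻⁷ J.
v = √(2·7.83×10⁻⁷/0.0187) = 9.15×10⁻³ m/s.

9.15×10⁻³ m/s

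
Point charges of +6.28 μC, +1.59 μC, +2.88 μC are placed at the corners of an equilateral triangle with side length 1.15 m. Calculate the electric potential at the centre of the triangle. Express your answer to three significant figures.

1.46×10⁵ V

The total potential is the scalar sum of each charge's contribution, V = Σ kqᵢ/rᵢ.
The distance from each vertex to the centroid is a/√3 = 0.664 m.
V = k[(6.28×10⁻⁶)/(0.664) + (1.59×10⁻⁶)/(0.664) + (2.88×10⁻⁶)/(0.664)] = 1.46×10⁵ V.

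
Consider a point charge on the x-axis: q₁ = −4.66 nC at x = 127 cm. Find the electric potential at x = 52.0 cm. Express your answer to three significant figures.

Electric potential is a scalar, so the contributions from each charge add algebraically: V = Σ kqᵢ/rᵢ.
V = k[(-4.66×10⁻⁹)/(0.750)] = -55.9 V.

-55.9 V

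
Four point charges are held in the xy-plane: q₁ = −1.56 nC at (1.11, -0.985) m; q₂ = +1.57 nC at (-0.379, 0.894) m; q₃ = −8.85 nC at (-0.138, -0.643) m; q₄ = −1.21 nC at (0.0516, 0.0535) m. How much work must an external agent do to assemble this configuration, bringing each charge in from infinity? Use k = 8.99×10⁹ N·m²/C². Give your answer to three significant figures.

The work to assemble the configuration equals its total potential energy, U = Σ kqᵢqⱼ/rᵢⱼ over all pairs.
Pair separations: r₁₂ = 2.40 m, r₁₃ = 1.29 m, r₁₄ = 1.48 m, r₂₃ = 1.56 m, r₂₄ = 0.944 m, r₃₄ = 0.722 m.
Summing all 6 pair terms gives U = 1.33×10⁻⁷ J.

1.33×10⁻⁷ J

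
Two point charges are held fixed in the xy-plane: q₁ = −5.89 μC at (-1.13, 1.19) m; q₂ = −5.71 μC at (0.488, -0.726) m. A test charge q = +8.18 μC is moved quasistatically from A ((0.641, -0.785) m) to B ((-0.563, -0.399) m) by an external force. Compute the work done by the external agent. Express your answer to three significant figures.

For quasistatic motion the external work equals the change in potential energy: W_ext = qΔV = q(V_B − V_A).
At A: distances to the source charges are 2.65 m, 0.164 m; V_A = Σ kqᵢ/rᵢ = -3.33×10⁵ V.
At B: distances to the source charges are 1.69 m, 1.10 m; V_B = Σ kqᵢ/rᵢ = -7.80×10⁴ V.
ΔV = V_B − V_A = 2.55×10⁵ V.
W_ext = qΔV = (8.18×10⁻⁶ C)(2.55×10⁵ V) = 2.09 J.

2.09 J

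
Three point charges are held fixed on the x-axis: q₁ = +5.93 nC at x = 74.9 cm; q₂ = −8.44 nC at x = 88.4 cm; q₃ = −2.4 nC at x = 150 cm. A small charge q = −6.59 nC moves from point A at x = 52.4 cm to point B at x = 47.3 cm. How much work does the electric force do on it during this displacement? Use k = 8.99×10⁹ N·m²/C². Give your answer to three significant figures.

-1.09×10⁻⁷ J

The work done by the electric force is W_field = −ΔU = −q(V_B − V_A) = q(V_A − V_B).
At A: distances to the source charges are 0.225 m, 0.360 m, 0.976 m; V_A = Σ kqᵢ/rᵢ = 4.06 V.
At B: distances to the source charges are 0.276 m, 0.411 m, 1.03 m; V_B = Σ kqᵢ/rᵢ = -12.5 V.
ΔV = V_B − V_A = -16.5 V.
W_field = −qΔV = −(-6.59×10⁻⁹ C)(-16.5 V) = -1.09×10⁻⁷ J.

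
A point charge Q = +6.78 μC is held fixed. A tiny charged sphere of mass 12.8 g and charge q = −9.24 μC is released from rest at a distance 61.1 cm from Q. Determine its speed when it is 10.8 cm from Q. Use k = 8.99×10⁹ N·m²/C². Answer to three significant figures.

Only the electrostatic force acts, so mechanical energy is conserved: ½mv² = U₁ − U₂ = kQq(1/r₁ − 1/r₂).
U₁ − U₂ = (8.99×10⁹ N·m²/C²)(6.78×10⁻⁶ C)(-9.24×10⁻⁶ C)(1/0.611 − 1/0.108) = 4.29 J.
v = √(2·4.29/0.0128) = 25.9 m/s.

25.9 m/s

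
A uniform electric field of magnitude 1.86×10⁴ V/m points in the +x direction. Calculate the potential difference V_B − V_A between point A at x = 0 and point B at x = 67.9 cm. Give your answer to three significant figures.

In a uniform field, potential decreases in the direction of E: V_B − V_A = −E·Δx.
V_B − V_A = −(1.86×10⁴ V/m)(0.679 m) = -1.26×10⁴ V.

-1.26×10⁴ V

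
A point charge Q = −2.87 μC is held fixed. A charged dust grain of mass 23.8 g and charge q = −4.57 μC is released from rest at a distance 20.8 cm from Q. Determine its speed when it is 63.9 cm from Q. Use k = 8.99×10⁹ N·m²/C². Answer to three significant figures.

Only the electrostatic force acts, so mechanical energy is conserved: ½mv² = U₁ − U₂ = kQq(1/r₁ − 1/r₂).
U₁ − U₂ = (8.99×10⁹ N·m²/C²)(-2.87×10⁻⁶ C)(-4.57×10⁻⁶ C)(1/0.208 − 1/0.639) = 0.382 J.
v = √(2·0.382/0.0238) = 5.67 m/s.

5.67 m/s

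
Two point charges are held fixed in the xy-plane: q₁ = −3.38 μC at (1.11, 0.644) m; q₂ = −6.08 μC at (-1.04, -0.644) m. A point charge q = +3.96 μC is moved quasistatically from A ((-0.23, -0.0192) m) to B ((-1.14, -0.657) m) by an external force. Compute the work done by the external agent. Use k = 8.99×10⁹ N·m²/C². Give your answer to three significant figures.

For quasistatic motion the external work equals the change in potential energy: W_ext = qΔV = q(V_B − V_A).
At A: distances to the source charges are 1.50 m, 1.02 m; V_A = Σ kqᵢ/rᵢ = -7.38×10⁴ V.
At B: distances to the source charges are 2.60 m, 0.101 m; V_B = Σ kqᵢ/rᵢ = -5.54×10⁵ V.
ΔV = V_B − V_A = -4.80×10⁵ V.
W_ext = qΔV = (3.96×10⁻⁶ C)(-4.80×10⁵ V) = -1.90 J.

-1.90 J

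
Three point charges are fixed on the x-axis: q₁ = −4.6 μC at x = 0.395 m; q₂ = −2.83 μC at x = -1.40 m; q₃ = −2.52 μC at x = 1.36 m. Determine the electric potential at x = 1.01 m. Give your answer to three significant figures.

Electric potential is a scalar, so the contributions from each charge add algebraically: V = Σ kqᵢ/rᵢ.
Distances from the field point to each charge: r₁ = 0.615 m, r₂ = 2.41 m, r₃ = 0.350 m.
V = k[(-4.60×10⁻⁶)/(0.615) + (-2.83×10⁻⁶)/(2.41) + (-2.52×10⁻⁶)/(0.350)] = -1.43×10⁵ V.

-1.43×10⁵ V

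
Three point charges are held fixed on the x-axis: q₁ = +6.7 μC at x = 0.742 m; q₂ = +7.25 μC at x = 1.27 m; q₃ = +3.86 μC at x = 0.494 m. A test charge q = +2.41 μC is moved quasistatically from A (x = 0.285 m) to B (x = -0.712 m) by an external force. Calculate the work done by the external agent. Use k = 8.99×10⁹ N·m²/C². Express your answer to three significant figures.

-0.629 J

For quasistatic motion the external work equals the change in potential energy: W_ext = qΔV = q(V_B − V_A).
At A: distances to the source charges are 0.457 m, 0.985 m, 0.209 m; V_A = Σ kqᵢ/rᵢ = 3.64×10⁵ V.
At B: distances to the source charges are 1.45 m, 1.98 m, 1.21 m; V_B = Σ kqᵢ/rᵢ = 1.03×10⁵ V.
ΔV = V_B − V_A = -2.61×10⁵ V.
W_ext = qΔV = (2.41×10⁻⁶ C)(-2.61×10⁵ V) = -0.629 J.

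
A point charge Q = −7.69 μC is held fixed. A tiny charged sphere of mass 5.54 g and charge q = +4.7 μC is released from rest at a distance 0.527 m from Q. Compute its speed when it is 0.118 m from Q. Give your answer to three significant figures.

Only the electrostatic force acts, so mechanical energy is conserved: ½mv² = U₁ − U₂ = kQq(1/r₁ − 1/r₂).
U₁ − U₂ = (8.99×10⁹ N·m²/C²)(-7.69×10⁻⁶ C)(4.70×10⁻⁶ C)(1/0.527 − 1/0.118) = 2.14 J.
v = √(2·2.14/5.54×10⁻³) = 27.8 m/s.

27.8 m/s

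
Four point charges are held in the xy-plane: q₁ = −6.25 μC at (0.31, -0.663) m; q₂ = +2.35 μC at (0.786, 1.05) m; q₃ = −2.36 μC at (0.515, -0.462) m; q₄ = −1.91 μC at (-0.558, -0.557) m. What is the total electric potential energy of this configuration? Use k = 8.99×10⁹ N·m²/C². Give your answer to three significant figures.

The work to assemble the configuration equals its total potential energy, U = Σ kqᵢqⱼ/rᵢⱼ over all pairs.
Pair separations: r₁₂ = 1.78 m, r₁₃ = 0.287 m, r₁₄ = 0.874 m, r₂₃ = 1.54 m, r₂₄ = 2.09 m, r₃₄ = 1.08 m.
Summing all 6 pair terms gives U = 0.496 J.

0.496 J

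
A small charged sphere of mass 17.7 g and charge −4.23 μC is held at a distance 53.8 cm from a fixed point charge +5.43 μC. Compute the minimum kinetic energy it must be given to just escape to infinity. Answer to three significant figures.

0.384 J

To just escape, total mechanical energy must reach zero at infinity: ½mv²_min + U = 0, so ½mv²_min = −U = |kQq|/r.
|U| = |kQq|/r = (8.99×10⁹ N·m²/C²)(5.43×10⁻⁶)(4.23×10⁻⁶)/(0.538) = 0.384 J.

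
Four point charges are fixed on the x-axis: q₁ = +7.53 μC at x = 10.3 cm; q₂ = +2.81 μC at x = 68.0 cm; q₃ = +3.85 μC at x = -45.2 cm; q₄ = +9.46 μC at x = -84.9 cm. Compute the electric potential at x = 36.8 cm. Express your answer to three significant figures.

4.49×10⁵ V

The total potential is the scalar sum of each charge's contribution, V = Σ kqᵢ/rᵢ.
Distances from the field point to each charge: r₁ = 0.265 m, r₂ = 0.312 m, r₃ = 0.820 m, r₄ = 1.22 m.
V = k[(7.53×10⁻⁶)/(0.265) + (2.81×10⁻⁶)/(0.312) + (3.85×10⁻⁶)/(0.820) + (9.46×10⁻⁶)/(1.22)] = 4.49×10⁵ V.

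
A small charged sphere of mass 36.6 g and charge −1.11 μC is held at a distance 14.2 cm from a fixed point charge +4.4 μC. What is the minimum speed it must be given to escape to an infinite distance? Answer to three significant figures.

4.11 m/s

To just escape, total mechanical energy must reach zero at infinity: ½mv²_min + U = 0, so ½mv²_min = −U = |kQq|/r.
|U| = |kQq|/r = (8.99×10⁹ N·m²/C²)(4.40×10⁻⁶)(1.11×10⁻⁶)/(0.142) = 0.309 J.
v_min = √(2|U|/m) = √(2·0.309/0.0366) = 4.11 m/s.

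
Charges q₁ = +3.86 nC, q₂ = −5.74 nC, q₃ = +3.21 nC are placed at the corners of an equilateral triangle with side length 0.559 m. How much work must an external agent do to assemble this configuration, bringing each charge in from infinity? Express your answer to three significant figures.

-4.53×10⁻⁷ J

The assembly work is the sum of pairwise potential energies, U = Σ_{i<j} kqᵢqⱼ/rᵢⱼ.
All three pair separations equal the side length, 0.559 m.
U = (-3.56×10⁻⁷) + (1.99×10⁻⁷) + (-2.96×10⁻⁷) = -4.53×10⁻⁷ J.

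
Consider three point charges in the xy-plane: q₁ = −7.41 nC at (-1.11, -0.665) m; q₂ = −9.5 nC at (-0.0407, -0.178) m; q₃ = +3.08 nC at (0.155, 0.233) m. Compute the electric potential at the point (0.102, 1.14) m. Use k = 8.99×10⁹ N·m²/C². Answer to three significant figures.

The total potential is the scalar sum of each charge's contribution, V = Σ kqᵢ/rᵢ.
Distances from the field point to each charge: r₁ = 2.17 m, r₂ = 1.33 m, r₃ = 0.909 m.
V = k[(-7.41×10⁻⁹)/(2.17) + (-9.50×10⁻⁹)/(1.33) + (3.08×10⁻⁹)/(0.909)] = -64.6 V.

-64.6 V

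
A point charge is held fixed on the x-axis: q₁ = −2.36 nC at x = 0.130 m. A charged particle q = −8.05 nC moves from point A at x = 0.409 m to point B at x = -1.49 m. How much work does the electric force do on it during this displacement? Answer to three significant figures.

5.07×10⁻⁷ J

The work done by the electric force is W_field = −ΔU = −q(V_B − V_A) = q(V_A − V_B).
At A: distance to the source charge is 0.279 m; V_A = kq₁/r = -76.0 V.
At B: distance to the source charge is 1.62 m; V_B = kq₁/r = -13.1 V.
ΔV = V_B − V_A = 62.9 V.
W_field = −qΔV = −(-8.05×10⁻⁹ C)(62.9 V) = 5.07×10⁻⁷ J.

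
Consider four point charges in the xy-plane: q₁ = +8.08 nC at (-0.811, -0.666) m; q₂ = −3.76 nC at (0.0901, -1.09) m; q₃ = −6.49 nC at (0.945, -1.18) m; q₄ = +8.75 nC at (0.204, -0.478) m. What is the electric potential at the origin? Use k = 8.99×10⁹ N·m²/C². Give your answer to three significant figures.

151 V

The total potential is the scalar sum of each charge's contribution, V = Σ kqᵢ/rᵢ.
Distances from the field point to each charge: r₁ = 1.05 m, r₂ = 1.09 m, r₃ = 1.51 m, r₄ = 0.520 m.
V = k[(8.08×10⁻⁹)/(1.05) + (-3.76×10⁻⁹)/(1.09) + (-6.49×10⁻⁹)/(1.51) + (8.75×10⁻⁹)/(0.520)] = 151 V.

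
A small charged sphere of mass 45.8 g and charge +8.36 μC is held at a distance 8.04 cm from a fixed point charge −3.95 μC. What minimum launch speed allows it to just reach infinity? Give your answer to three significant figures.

12.7 m/s

To just escape, total mechanical energy must reach zero at infinity: ½mv²_min + U = 0, so ½mv²_min = −U = |kQq|/r.
|U| = |kQq|/r = (8.99×10⁹ N·m²/C²)(3.95×10⁻⁶)(8.36×10⁻⁶)/(0.0804) = 3.69 J.
v_min = √(2|U|/m) = √(2·3.69/0.0458) = 12.7 m/s.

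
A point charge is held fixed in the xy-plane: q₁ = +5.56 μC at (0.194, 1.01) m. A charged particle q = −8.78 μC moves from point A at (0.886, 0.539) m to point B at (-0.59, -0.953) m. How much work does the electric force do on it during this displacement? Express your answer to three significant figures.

-0.317 J

The work done by the electric force is W_field = −ΔU = −q(V_B − V_A) = q(V_A − V_B).
At A: distance to the source charge is 0.837 m; V_A = kq₁/r = 5.97×10⁴ V.
At B: distance to the source charge is 2.11 m; V_B = kq₁/r = 2.36×10⁴ V.
ΔV = V_B − V_A = -3.61×10⁴ V.
W_field = −qΔV = −(-8.78×10⁻⁶ C)(-3.61×10⁴ V) = -0.317 J.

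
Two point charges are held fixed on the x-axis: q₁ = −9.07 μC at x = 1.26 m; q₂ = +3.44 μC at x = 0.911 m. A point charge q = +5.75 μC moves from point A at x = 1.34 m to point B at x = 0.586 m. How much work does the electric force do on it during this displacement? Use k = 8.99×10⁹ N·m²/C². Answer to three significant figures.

The work done by the electric force is W_field = −ΔU = −q(V_B − V_A) = q(V_A − V_B).
At A: distances to the source charges are 0.0800 m, 0.429 m; V_A = Σ kqᵢ/rᵢ = -9.47×10⁵ V.
At B: distances to the source charges are 0.674 m, 0.325 m; V_B = Σ kqᵢ/rᵢ = -2.58×10⁴ V.
ΔV = V_B − V_A = 9.21×10⁵ V.
W_field = −qΔV = −(5.75×10⁻⁶ C)(9.21×10⁵ V) = -5.30 J.

-5.30 J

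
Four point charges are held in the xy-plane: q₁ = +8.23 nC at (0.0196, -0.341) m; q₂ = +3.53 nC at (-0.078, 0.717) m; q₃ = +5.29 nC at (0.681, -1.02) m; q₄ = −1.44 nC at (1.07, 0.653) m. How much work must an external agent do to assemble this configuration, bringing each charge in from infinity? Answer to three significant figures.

5.94×10⁻⁷ J

The work to assemble the configuration equals its total potential energy, U = Σ kqᵢqⱼ/rᵢⱼ over all pairs.
Pair separations: r₁₂ = 1.06 m, r₁₃ = 0.948 m, r₁₄ = 1.45 m, r₂₃ = 1.90 m, r₂₄ = 1.15 m, r₃₄ = 1.72 m.
Summing all 6 pair terms gives U = 5.94×10⁻⁷ J.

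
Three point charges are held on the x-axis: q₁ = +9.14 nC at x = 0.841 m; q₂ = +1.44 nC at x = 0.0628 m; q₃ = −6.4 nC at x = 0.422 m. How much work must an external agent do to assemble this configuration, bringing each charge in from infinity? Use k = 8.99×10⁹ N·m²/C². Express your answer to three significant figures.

The work to assemble the configuration equals its total potential energy, U = Σ kqᵢqⱼ/rᵢⱼ over all pairs.
Pair separations: r₁₂ = 0.778 m, r₁₃ = 0.419 m, r₂₃ = 0.359 m.
U = (1.52×10⁻⁷) + (-1.26×10⁻⁶) + (-2.31×10⁻⁷) = -1.33×10⁻⁶ J.

-1.33×10⁻⁶ J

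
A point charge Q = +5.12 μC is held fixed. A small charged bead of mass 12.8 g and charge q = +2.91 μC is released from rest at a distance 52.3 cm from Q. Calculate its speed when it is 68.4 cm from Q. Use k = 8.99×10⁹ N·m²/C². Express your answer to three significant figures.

Only the electrostatic force acts, so mechanical energy is conserved: ½mv² = U₁ − U₂ = kQq(1/r₁ − 1/r₂).
U₁ − U₂ = (8.99×10⁹ N·m²/C²)(5.12×10⁻⁶ C)(2.91×10⁻⁶ C)(1/0.523 − 1/0.684) = 0.0603 J.
v = √(2·0.0603/0.0128) = 3.07 m/s.

3.07 m/s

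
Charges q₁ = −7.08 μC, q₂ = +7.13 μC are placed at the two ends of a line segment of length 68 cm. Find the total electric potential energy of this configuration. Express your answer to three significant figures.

-0.667 J

The work to assemble the configuration equals its total potential energy, U = Σ kqᵢqⱼ/rᵢⱼ over all pairs.
The separation is r = 0.680 m.
U = (-0.667) = -0.667 J.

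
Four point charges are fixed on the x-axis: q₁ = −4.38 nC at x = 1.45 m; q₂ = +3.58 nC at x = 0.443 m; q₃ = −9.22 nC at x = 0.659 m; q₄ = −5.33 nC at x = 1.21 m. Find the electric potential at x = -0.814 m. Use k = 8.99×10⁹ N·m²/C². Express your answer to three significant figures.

-71.7 V

Electric potential is a scalar, so the contributions from each charge add algebraically: V = Σ kqᵢ/rᵢ.
Distances from the field point to each charge: r₁ = 2.26 m, r₂ = 1.26 m, r₃ = 1.47 m, r₄ = 2.02 m.
V = k[(-4.38×10⁻⁹)/(2.26) + (3.58×10⁻⁹)/(1.26) + (-9.22×10⁻⁹)/(1.47) + (-5.33×10⁻⁹)/(2.02)] = -71.7 V.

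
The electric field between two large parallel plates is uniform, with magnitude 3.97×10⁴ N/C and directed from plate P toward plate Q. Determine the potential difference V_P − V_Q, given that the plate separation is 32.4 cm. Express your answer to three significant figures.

1.29×10⁴ V

In a uniform field, potential decreases in the direction of E: ΔV = −E·d for a displacement d parallel to E.
Going from Q to P is a displacement of 32.4 cm opposite to the field, so V_P − V_Q = +Ed = 1.29×10⁴ V.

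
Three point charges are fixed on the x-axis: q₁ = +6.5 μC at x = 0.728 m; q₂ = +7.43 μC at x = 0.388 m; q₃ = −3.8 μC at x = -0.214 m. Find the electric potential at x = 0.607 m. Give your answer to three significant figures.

The total potential is the scalar sum of each charge's contribution, V = Σ kqᵢ/rᵢ.
Distances from the field point to each charge: r₁ = 0.121 m, r₂ = 0.219 m, r₃ = 0.821 m.
V = k[(6.50×10⁻⁶)/(0.121) + (7.43×10⁻⁶)/(0.219) + (-3.80×10⁻⁶)/(0.821)] = 7.46×10⁵ V.

7.46×10⁵ V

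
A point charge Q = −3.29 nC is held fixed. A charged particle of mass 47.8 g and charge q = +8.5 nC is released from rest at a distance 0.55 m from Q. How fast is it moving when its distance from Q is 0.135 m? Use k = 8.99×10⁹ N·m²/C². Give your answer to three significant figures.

Only the electrostatic force acts, so mechanical energy is conserved: ½mv² = U₁ − U₂ = kQq(1/r₁ − 1/r₂).
U₁ − U₂ = (8.99×10⁹ N·m²/C²)(-3.29×10⁻⁹ C)(8.50×10⁻⁹ C)(1/0.550 − 1/0.135) = 1.41×10⁻⁶ J.
v = √(2·1.41×10⁻⁶/0.0478) = 7.67×10⁻³ m/s.

7.67×10⁻³ m/s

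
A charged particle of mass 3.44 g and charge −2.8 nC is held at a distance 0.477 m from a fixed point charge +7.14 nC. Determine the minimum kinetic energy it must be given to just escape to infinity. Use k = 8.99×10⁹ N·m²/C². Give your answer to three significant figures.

To just escape, total mechanical energy must reach zero at infinity: ½mv²_min + U = 0, so ½mv²_min = −U = |kQq|/r.
|U| = |kQq|/r = (8.99×10⁹ N·m²/C²)(7.14×10⁻⁹)(2.80×10⁻⁹)/(0.477) = 3.77×10⁻⁷ J.

3.77×10⁻⁷ J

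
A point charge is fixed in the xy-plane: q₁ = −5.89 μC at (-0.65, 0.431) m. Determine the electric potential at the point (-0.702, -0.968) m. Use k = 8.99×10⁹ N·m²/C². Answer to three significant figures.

-3.78×10⁴ V

Electric potential is a scalar, so the contributions from each charge add algebraically: V = Σ kqᵢ/rᵢ.
Distances from the field point to each charge: r₁ = 1.40 m.
V = k[(-5.89×10⁻⁶)/(1.40)] = -3.78×10⁴ V.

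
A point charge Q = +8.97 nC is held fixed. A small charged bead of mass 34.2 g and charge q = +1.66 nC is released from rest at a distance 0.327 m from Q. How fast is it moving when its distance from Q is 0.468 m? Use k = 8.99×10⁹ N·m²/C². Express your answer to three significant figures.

Only the electrostatic force acts, so mechanical energy is conserved: ½mv² = U₁ − U₂ = kQq(1/r₁ − 1/r₂).
U₁ − U₂ = (8.99×10⁹ N·m²/C²)(8.97×10⁻⁹ C)(1.66×10⁻⁹ C)(1/0.327 − 1/0.468) = 1.23×10⁻⁷ J.
v = √(2·1.23×10⁻⁷/0.0342) = 2.69×10⁻³ m/s.

2.69×10⁻³ m/s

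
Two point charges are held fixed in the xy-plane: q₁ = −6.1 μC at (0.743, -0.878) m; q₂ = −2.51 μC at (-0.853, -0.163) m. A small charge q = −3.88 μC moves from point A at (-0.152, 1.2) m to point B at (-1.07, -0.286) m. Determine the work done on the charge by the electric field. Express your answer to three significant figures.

-0.311 J

The work done by the electric force is W_field = −ΔU = −q(V_B − V_A) = q(V_A − V_B).
At A: distances to the source charges are 2.26 m, 1.53 m; V_A = Σ kqᵢ/rᵢ = -3.90×10⁴ V.
At B: distances to the source charges are 1.91 m, 0.249 m; V_B = Σ kqᵢ/rᵢ = -1.19×10⁵ V.
ΔV = V_B − V_A = -8.03×10⁴ V.
W_field = −qΔV = −(-3.88×10⁻⁶ C)(-8.03×10⁴ V) = -0.311 J.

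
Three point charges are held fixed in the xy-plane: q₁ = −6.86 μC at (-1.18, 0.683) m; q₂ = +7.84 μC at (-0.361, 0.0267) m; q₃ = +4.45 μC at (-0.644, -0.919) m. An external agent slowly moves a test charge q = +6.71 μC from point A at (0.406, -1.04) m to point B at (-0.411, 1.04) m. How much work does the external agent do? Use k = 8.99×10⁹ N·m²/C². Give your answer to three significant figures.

For quasistatic motion the external work equals the change in potential energy: W_ext = qΔV = q(V_B − V_A).
At A: distances to the source charges are 2.34 m, 1.31 m, 1.06 m; V_A = Σ kqᵢ/rᵢ = 6.52×10⁴ V.
At B: distances to the source charges are 0.848 m, 1.01 m, 1.97 m; V_B = Σ kqᵢ/rᵢ = 1.70×10⁴ V.
ΔV = V_B − V_A = -4.82×10⁴ V.
W_ext = qΔV = (6.71×10⁻⁶ C)(-4.82×10⁴ V) = -0.323 J.

-0.323 J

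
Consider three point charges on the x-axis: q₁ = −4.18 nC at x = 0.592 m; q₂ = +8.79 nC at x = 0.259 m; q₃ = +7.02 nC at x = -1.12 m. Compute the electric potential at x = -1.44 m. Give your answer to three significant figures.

225 V

The total potential is the scalar sum of each charge's contribution, V = Σ kqᵢ/rᵢ.
Distances from the field point to each charge: r₁ = 2.03 m, r₂ = 1.70 m, r₃ = 0.320 m.
V = k[(-4.18×10⁻⁹)/(2.03) + (8.79×10⁻⁹)/(1.70) + (7.02×10⁻⁹)/(0.320)] = 225 V.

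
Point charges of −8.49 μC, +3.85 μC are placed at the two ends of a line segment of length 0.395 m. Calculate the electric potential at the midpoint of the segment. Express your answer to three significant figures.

The total potential is the scalar sum of each charge's contribution, V = Σ kqᵢ/rᵢ.
Each charge is 0.198 m from the midpoint.
V = k[(-8.49×10⁻⁶)/(0.198) + (3.85×10⁻⁶)/(0.198)] = -2.11×10⁵ V.

-2.11×10⁵ V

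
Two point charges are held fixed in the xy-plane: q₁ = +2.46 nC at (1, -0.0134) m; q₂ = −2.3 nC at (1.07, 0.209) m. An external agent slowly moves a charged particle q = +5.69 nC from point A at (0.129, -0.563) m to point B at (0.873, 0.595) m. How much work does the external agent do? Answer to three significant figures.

-9.45×10⁻⁸ J

For quasistatic motion the external work equals the change in potential energy: W_ext = qΔV = q(V_B − V_A).
At A: distances to the source charges are 1.03 m, 1.22 m; V_A = Σ kqᵢ/rᵢ = 4.49 V.
At B: distances to the source charges are 0.622 m, 0.433 m; V_B = Σ kqᵢ/rᵢ = -12.1 V.
ΔV = V_B − V_A = -16.6 V.
W_ext = qΔV = (5.69×10⁻⁹ C)(-16.6 V) = -9.45×10⁻⁸ J.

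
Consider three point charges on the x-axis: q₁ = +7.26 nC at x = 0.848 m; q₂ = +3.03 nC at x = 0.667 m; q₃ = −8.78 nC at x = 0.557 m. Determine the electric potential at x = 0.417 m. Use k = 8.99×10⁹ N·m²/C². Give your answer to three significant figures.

-303 V

Electric potential is a scalar, so the contributions from each charge add algebraically: V = Σ kqᵢ/rᵢ.
Distances from the field point to each charge: r₁ = 0.431 m, r₂ = 0.250 m, r₃ = 0.140 m.
V = k[(7.26×10⁻⁹)/(0.431) + (3.03×10⁻⁹)/(0.250) + (-8.78×10⁻⁹)/(0.140)] = -303 V.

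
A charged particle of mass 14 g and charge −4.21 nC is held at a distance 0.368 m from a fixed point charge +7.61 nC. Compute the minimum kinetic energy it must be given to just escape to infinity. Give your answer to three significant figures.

To just escape, total mechanical energy must reach zero at infinity: ½mv²_min + U = 0, so ½mv²_min = −U = |kQq|/r.
|U| = |kQq|/r = (8.99×10⁹ N·m²/C²)(7.61×10⁻⁹)(4.21×10⁻⁹)/(0.368) = 7.83×10⁻⁷ J.

7.83×10⁻⁷ J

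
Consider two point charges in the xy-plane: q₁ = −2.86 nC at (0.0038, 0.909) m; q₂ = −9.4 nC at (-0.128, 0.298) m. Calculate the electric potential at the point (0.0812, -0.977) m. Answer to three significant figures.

-79.0 V

The total potential is the scalar sum of each charge's contribution, V = Σ kqᵢ/rᵢ.
Distances from the field point to each charge: r₁ = 1.89 m, r₂ = 1.29 m.
V = k[(-2.86×10⁻⁹)/(1.89) + (-9.40×10⁻⁹)/(1.29)] = -79.0 V.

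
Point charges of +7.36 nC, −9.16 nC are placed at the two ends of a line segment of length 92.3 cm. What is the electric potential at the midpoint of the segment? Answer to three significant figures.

The total potential is the scalar sum of each charge's contribution, V = Σ kqᵢ/rᵢ.
Each charge is 0.461 m from the midpoint.
V = k[(7.36×10⁻⁹)/(0.461) + (-9.16×10⁻⁹)/(0.461)] = -35.1 V.

-35.1 V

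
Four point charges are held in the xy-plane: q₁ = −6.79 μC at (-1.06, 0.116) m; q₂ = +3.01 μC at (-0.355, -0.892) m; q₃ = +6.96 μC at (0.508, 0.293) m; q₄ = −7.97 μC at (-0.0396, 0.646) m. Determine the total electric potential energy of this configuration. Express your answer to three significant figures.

The work to assemble the configuration equals its total potential energy, U = Σ kqᵢqⱼ/rᵢⱼ over all pairs.
Pair separations: r₁₂ = 1.23 m, r₁₃ = 1.58 m, r₁₄ = 1.15 m, r₂₃ = 1.47 m, r₂₄ = 1.57 m, r₃₄ = 0.652 m.
Summing all 6 pair terms gives U = -0.770 J.

-0.770 J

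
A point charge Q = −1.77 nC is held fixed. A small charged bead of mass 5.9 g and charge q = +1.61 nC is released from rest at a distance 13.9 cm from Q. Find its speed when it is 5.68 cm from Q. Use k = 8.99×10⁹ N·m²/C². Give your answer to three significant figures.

Only the electrostatic force acts, so mechanical energy is conserved: ½mv² = U₁ − U₂ = kQq(1/r₁ − 1/r₂).
U₁ − U₂ = (8.99×10⁹ N·m²/C²)(-1.77×10⁻⁹ C)(1.61×10⁻⁹ C)(1/0.139 − 1/0.0568) = 2.67×10⁻⁷ J.
v = √(2·2.67×10⁻⁷/5.90×10⁻³) = 9.51×10⁻³ m/s.

9.51×10⁻³ m/s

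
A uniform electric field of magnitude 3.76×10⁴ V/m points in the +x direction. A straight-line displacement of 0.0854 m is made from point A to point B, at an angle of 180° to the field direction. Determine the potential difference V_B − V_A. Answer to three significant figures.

3210 V

Only the component of displacement along E changes the potential: ΔV = −E·d·cosθ.
ΔV = −(3.76×10⁴ V/m)(0.0854 m)cos180° = 3210 V.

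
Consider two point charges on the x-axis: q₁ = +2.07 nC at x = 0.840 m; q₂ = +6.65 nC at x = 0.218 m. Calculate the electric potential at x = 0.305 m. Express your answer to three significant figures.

The total potential is the scalar sum of each charge's contribution, V = Σ kqᵢ/rᵢ.
Distances from the field point to each charge: r₁ = 0.535 m, r₂ = 0.0870 m.
V = k[(2.07×10⁻⁹)/(0.535) + (6.65×10⁻⁹)/(0.0870)] = 722 V.

722 V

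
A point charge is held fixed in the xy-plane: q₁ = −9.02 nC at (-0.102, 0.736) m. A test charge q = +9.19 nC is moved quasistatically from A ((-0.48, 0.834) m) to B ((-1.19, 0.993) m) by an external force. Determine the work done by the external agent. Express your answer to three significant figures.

1.24×10⁻⁶ J

For quasistatic motion the external work equals the change in potential energy: W_ext = qΔV = q(V_B − V_A).
At A: distance to the source charge is 0.390 m; V_A = kq₁/r = -208 V.
At B: distance to the source charge is 1.12 m; V_B = kq₁/r = -72.5 V.
ΔV = V_B − V_A = 135 V.
W_ext = qΔV = (9.19×10⁻⁹ C)(135 V) = 1.24×10⁻⁶ J.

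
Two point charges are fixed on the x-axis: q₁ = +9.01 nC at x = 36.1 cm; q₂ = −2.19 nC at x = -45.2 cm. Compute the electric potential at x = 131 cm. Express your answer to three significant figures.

Electric potential is a scalar, so the contributions from each charge add algebraically: V = Σ kqᵢ/rᵢ.
Distances from the field point to each charge: r₁ = 0.949 m, r₂ = 1.76 m.
V = k[(9.01×10⁻⁹)/(0.949) + (-2.19×10⁻⁹)/(1.76)] = 74.2 V.

74.2 V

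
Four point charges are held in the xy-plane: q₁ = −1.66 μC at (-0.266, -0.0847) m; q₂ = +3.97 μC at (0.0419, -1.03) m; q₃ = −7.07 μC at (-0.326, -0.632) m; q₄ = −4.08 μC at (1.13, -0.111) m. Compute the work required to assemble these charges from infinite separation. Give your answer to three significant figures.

The work to assemble the configuration equals its total potential energy, U = Σ kqᵢqⱼ/rᵢⱼ over all pairs.
Pair separations: r₁₂ = 0.994 m, r₁₃ = 0.551 m, r₁₄ = 1.40 m, r₂₃ = 0.542 m, r₂₄ = 1.42 m, r₃₄ = 1.55 m.
Summing all 6 pair terms gives U = -0.224 J.

-0.224 J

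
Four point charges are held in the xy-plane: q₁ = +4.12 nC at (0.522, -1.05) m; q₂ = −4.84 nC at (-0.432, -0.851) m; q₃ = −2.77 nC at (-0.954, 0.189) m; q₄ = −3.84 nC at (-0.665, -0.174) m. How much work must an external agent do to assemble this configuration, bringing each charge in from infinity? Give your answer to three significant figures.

The work to assemble the configuration equals its total potential energy, U = Σ kqᵢqⱼ/rᵢⱼ over all pairs.
Pair separations: r₁₂ = 0.975 m, r₁₃ = 1.93 m, r₁₄ = 1.48 m, r₂₃ = 1.16 m, r₂₄ = 0.716 m, r₃₄ = 0.464 m.
Summing all 6 pair terms gives U = 2.09×10⁻⁷ J.

2.09×10⁻⁷ J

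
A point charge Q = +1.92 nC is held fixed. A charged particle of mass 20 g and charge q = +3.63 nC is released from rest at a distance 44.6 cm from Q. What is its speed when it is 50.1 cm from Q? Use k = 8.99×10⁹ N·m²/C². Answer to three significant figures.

Only the electrostatic force acts, so mechanical energy is conserved: ½mv² = U₁ − U₂ = kQq(1/r₁ − 1/r₂).
U₁ − U₂ = (8.99×10⁹ N·m²/C²)(1.92×10⁻⁹ C)(3.63×10⁻⁹ C)(1/0.446 − 1/0.501) = 1.54×10⁻⁸ J.
v = √(2·1.54×10⁻⁸/0.0200) = 1.24×10⁻³ m/s.

1.24×10⁻³ m/s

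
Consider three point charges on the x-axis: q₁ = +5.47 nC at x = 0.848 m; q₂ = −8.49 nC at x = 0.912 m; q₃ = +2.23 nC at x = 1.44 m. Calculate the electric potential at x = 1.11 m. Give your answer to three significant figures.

-137 V

Electric potential is a scalar, so the contributions from each charge add algebraically: V = Σ kqᵢ/rᵢ.
Distances from the field point to each charge: r₁ = 0.262 m, r₂ = 0.198 m, r₃ = 0.330 m.
V = k[(5.47×10⁻⁹)/(0.262) + (-8.49×10⁻⁹)/(0.198) + (2.23×10⁻⁹)/(0.330)] = -137 V.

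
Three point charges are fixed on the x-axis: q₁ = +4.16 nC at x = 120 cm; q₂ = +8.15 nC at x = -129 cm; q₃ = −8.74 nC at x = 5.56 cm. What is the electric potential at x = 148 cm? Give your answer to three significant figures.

The total potential is the scalar sum of each charge's contribution, V = Σ kqᵢ/rᵢ.
Distances from the field point to each charge: r₁ = 0.280 m, r₂ = 2.77 m, r₃ = 1.42 m.
V = k[(4.16×10⁻⁹)/(0.280) + (8.15×10⁻⁹)/(2.77) + (-8.74×10⁻⁹)/(1.42)] = 105 V.

105 V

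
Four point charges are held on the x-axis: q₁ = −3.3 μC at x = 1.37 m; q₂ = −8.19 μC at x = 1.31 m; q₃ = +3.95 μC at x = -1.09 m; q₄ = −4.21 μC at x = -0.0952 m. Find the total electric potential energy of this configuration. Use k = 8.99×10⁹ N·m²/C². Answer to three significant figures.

The work to assemble the configuration equals its total potential energy, U = Σ kqᵢqⱼ/rᵢⱼ over all pairs.
Pair separations: r₁₂ = 0.0600 m, r₁₃ = 2.46 m, r₁₄ = 1.47 m, r₂₃ = 2.40 m, r₂₄ = 1.41 m, r₃₄ = 0.995 m.
Summing all 6 pair terms gives U = 4.04 J.

4.04 J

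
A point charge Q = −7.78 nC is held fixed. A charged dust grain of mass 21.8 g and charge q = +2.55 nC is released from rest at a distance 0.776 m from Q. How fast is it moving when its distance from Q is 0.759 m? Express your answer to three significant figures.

Only the electrostatic force acts, so mechanical energy is conserved: ½mv² = U₁ − U₂ = kQq(1/r₁ − 1/r₂).
U₁ − U₂ = (8.99×10⁹ N·m²/C²)(-7.78×10⁻⁹ C)(2.55×10⁻⁹ C)(1/0.776 − 1/0.759) = 5.15×10⁻⁹ J.
v = √(2·5.15×10⁻⁹/0.0218) = 6.87×10⁻⁴ m/s.

6.87×10⁻⁴ m/s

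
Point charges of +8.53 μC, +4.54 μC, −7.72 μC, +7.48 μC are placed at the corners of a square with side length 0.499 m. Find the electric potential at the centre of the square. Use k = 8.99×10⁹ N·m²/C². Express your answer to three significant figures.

3.27×10⁵ V

Electric potential is a scalar, so the contributions from each charge add algebraically: V = Σ kqᵢ/rᵢ.
The distance from each corner to the centre is a√2/2 = 0.353 m.
V = k[(8.53×10⁻⁶)/(0.353) + (4.54×10⁻⁶)/(0.353) + (-7.72×10⁻⁶)/(0.353) + (7.48×10⁻⁶)/(0.353)] = 3.27×10⁵ V.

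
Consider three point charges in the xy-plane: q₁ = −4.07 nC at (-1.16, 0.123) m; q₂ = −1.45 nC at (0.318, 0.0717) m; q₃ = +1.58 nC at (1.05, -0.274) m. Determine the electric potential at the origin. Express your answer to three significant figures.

Electric potential is a scalar, so the contributions from each charge add algebraically: V = Σ kqᵢ/rᵢ.
Distances from the field point to each charge: r₁ = 1.17 m, r₂ = 0.326 m, r₃ = 1.09 m.
V = k[(-4.07×10⁻⁹)/(1.17) + (-1.45×10⁻⁹)/(0.326) + (1.58×10⁻⁹)/(1.09)] = -58.3 V.

-58.3 V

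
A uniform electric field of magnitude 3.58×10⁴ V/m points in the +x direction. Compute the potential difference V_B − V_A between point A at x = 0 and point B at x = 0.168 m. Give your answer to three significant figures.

-6010 V

In a uniform field, potential decreases in the direction of E: V_B − V_A = −E·Δx.
V_B − V_A = −(3.58×10⁴ V/m)(0.168 m) = -6010 V.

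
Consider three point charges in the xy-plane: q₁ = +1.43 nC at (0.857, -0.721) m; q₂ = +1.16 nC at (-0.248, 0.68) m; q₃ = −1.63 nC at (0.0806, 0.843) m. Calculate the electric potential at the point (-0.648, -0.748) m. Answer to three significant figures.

The total potential is the scalar sum of each charge's contribution, V = Σ kqᵢ/rᵢ.
Distances from the field point to each charge: r₁ = 1.51 m, r₂ = 1.48 m, r₃ = 1.75 m.
V = k[(1.43×10⁻⁹)/(1.51) + (1.16×10⁻⁹)/(1.48) + (-1.63×10⁻⁹)/(1.75)] = 7.20 V.

7.20 V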